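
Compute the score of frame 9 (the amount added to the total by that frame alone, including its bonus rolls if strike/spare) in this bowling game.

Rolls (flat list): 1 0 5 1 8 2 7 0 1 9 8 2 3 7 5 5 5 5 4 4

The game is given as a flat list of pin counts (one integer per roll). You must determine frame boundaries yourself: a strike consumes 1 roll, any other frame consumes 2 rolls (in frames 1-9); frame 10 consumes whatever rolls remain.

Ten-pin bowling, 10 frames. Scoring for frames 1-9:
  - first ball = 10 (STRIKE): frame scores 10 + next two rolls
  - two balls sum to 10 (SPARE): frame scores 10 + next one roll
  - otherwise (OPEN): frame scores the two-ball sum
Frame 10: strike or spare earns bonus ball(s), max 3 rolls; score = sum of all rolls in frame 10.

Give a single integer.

Answer: 14

Derivation:
Frame 1: OPEN (1+0=1). Cumulative: 1
Frame 2: OPEN (5+1=6). Cumulative: 7
Frame 3: SPARE (8+2=10). 10 + next roll (7) = 17. Cumulative: 24
Frame 4: OPEN (7+0=7). Cumulative: 31
Frame 5: SPARE (1+9=10). 10 + next roll (8) = 18. Cumulative: 49
Frame 6: SPARE (8+2=10). 10 + next roll (3) = 13. Cumulative: 62
Frame 7: SPARE (3+7=10). 10 + next roll (5) = 15. Cumulative: 77
Frame 8: SPARE (5+5=10). 10 + next roll (5) = 15. Cumulative: 92
Frame 9: SPARE (5+5=10). 10 + next roll (4) = 14. Cumulative: 106
Frame 10: OPEN. Sum of all frame-10 rolls (4+4) = 8. Cumulative: 114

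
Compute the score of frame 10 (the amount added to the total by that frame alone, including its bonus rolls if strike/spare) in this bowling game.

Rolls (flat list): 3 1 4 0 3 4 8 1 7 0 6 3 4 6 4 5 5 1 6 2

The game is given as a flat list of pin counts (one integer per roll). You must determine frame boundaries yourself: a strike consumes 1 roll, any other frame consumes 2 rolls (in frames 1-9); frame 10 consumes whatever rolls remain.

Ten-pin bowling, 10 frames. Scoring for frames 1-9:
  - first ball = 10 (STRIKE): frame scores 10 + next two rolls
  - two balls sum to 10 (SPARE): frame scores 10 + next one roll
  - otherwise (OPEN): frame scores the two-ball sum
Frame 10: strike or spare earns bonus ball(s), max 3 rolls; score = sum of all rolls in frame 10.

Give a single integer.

Answer: 8

Derivation:
Frame 1: OPEN (3+1=4). Cumulative: 4
Frame 2: OPEN (4+0=4). Cumulative: 8
Frame 3: OPEN (3+4=7). Cumulative: 15
Frame 4: OPEN (8+1=9). Cumulative: 24
Frame 5: OPEN (7+0=7). Cumulative: 31
Frame 6: OPEN (6+3=9). Cumulative: 40
Frame 7: SPARE (4+6=10). 10 + next roll (4) = 14. Cumulative: 54
Frame 8: OPEN (4+5=9). Cumulative: 63
Frame 9: OPEN (5+1=6). Cumulative: 69
Frame 10: OPEN. Sum of all frame-10 rolls (6+2) = 8. Cumulative: 77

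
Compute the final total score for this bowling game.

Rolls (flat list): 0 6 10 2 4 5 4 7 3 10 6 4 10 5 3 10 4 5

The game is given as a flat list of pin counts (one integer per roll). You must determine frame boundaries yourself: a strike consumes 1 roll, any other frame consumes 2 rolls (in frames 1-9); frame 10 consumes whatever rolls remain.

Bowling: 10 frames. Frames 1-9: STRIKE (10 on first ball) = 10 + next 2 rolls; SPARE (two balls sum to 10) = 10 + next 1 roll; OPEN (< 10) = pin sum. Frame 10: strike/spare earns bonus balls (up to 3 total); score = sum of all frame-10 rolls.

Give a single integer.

Answer: 142

Derivation:
Frame 1: OPEN (0+6=6). Cumulative: 6
Frame 2: STRIKE. 10 + next two rolls (2+4) = 16. Cumulative: 22
Frame 3: OPEN (2+4=6). Cumulative: 28
Frame 4: OPEN (5+4=9). Cumulative: 37
Frame 5: SPARE (7+3=10). 10 + next roll (10) = 20. Cumulative: 57
Frame 6: STRIKE. 10 + next two rolls (6+4) = 20. Cumulative: 77
Frame 7: SPARE (6+4=10). 10 + next roll (10) = 20. Cumulative: 97
Frame 8: STRIKE. 10 + next two rolls (5+3) = 18. Cumulative: 115
Frame 9: OPEN (5+3=8). Cumulative: 123
Frame 10: STRIKE. Sum of all frame-10 rolls (10+4+5) = 19. Cumulative: 142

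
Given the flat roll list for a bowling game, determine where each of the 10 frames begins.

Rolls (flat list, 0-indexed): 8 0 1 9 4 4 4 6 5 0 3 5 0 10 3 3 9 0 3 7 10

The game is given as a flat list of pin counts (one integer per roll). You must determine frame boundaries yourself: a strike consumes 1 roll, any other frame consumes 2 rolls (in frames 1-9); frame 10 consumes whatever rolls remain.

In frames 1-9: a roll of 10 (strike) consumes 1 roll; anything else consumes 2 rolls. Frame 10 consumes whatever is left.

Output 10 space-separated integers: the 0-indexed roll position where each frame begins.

Answer: 0 2 4 6 8 10 12 14 16 18

Derivation:
Frame 1 starts at roll index 0: rolls=8,0 (sum=8), consumes 2 rolls
Frame 2 starts at roll index 2: rolls=1,9 (sum=10), consumes 2 rolls
Frame 3 starts at roll index 4: rolls=4,4 (sum=8), consumes 2 rolls
Frame 4 starts at roll index 6: rolls=4,6 (sum=10), consumes 2 rolls
Frame 5 starts at roll index 8: rolls=5,0 (sum=5), consumes 2 rolls
Frame 6 starts at roll index 10: rolls=3,5 (sum=8), consumes 2 rolls
Frame 7 starts at roll index 12: rolls=0,10 (sum=10), consumes 2 rolls
Frame 8 starts at roll index 14: rolls=3,3 (sum=6), consumes 2 rolls
Frame 9 starts at roll index 16: rolls=9,0 (sum=9), consumes 2 rolls
Frame 10 starts at roll index 18: 3 remaining rolls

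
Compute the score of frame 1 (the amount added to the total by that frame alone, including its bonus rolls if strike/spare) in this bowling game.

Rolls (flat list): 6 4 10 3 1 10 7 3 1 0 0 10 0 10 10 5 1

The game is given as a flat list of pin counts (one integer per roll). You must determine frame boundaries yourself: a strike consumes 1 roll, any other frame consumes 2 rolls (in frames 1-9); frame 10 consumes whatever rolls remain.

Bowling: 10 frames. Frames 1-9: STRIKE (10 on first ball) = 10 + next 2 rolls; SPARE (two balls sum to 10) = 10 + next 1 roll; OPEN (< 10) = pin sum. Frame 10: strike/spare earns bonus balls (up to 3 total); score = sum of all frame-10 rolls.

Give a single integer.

Frame 1: SPARE (6+4=10). 10 + next roll (10) = 20. Cumulative: 20
Frame 2: STRIKE. 10 + next two rolls (3+1) = 14. Cumulative: 34
Frame 3: OPEN (3+1=4). Cumulative: 38

Answer: 20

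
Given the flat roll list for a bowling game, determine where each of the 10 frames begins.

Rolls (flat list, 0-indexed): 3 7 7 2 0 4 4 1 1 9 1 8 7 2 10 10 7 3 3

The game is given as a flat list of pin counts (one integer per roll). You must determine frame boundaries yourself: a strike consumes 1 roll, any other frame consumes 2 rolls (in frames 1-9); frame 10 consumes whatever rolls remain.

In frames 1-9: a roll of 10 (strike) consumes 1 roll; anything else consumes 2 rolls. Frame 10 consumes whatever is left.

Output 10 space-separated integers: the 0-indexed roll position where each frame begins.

Answer: 0 2 4 6 8 10 12 14 15 16

Derivation:
Frame 1 starts at roll index 0: rolls=3,7 (sum=10), consumes 2 rolls
Frame 2 starts at roll index 2: rolls=7,2 (sum=9), consumes 2 rolls
Frame 3 starts at roll index 4: rolls=0,4 (sum=4), consumes 2 rolls
Frame 4 starts at roll index 6: rolls=4,1 (sum=5), consumes 2 rolls
Frame 5 starts at roll index 8: rolls=1,9 (sum=10), consumes 2 rolls
Frame 6 starts at roll index 10: rolls=1,8 (sum=9), consumes 2 rolls
Frame 7 starts at roll index 12: rolls=7,2 (sum=9), consumes 2 rolls
Frame 8 starts at roll index 14: roll=10 (strike), consumes 1 roll
Frame 9 starts at roll index 15: roll=10 (strike), consumes 1 roll
Frame 10 starts at roll index 16: 3 remaining rolls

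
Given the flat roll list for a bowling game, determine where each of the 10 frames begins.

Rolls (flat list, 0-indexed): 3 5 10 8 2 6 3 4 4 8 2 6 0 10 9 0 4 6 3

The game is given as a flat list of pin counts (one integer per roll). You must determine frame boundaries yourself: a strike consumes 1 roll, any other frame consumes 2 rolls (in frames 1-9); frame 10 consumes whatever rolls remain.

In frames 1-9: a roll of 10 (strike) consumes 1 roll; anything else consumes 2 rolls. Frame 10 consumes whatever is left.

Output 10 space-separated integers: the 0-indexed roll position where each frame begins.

Answer: 0 2 3 5 7 9 11 13 14 16

Derivation:
Frame 1 starts at roll index 0: rolls=3,5 (sum=8), consumes 2 rolls
Frame 2 starts at roll index 2: roll=10 (strike), consumes 1 roll
Frame 3 starts at roll index 3: rolls=8,2 (sum=10), consumes 2 rolls
Frame 4 starts at roll index 5: rolls=6,3 (sum=9), consumes 2 rolls
Frame 5 starts at roll index 7: rolls=4,4 (sum=8), consumes 2 rolls
Frame 6 starts at roll index 9: rolls=8,2 (sum=10), consumes 2 rolls
Frame 7 starts at roll index 11: rolls=6,0 (sum=6), consumes 2 rolls
Frame 8 starts at roll index 13: roll=10 (strike), consumes 1 roll
Frame 9 starts at roll index 14: rolls=9,0 (sum=9), consumes 2 rolls
Frame 10 starts at roll index 16: 3 remaining rolls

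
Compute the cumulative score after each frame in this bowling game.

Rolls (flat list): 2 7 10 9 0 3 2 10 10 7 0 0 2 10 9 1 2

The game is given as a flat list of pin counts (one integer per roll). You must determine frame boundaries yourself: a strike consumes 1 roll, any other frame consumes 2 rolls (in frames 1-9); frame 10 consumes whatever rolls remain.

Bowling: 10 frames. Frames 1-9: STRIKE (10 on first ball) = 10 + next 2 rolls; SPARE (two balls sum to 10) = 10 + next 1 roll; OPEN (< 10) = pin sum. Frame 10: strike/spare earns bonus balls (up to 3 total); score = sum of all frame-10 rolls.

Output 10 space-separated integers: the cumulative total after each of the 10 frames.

Frame 1: OPEN (2+7=9). Cumulative: 9
Frame 2: STRIKE. 10 + next two rolls (9+0) = 19. Cumulative: 28
Frame 3: OPEN (9+0=9). Cumulative: 37
Frame 4: OPEN (3+2=5). Cumulative: 42
Frame 5: STRIKE. 10 + next two rolls (10+7) = 27. Cumulative: 69
Frame 6: STRIKE. 10 + next two rolls (7+0) = 17. Cumulative: 86
Frame 7: OPEN (7+0=7). Cumulative: 93
Frame 8: OPEN (0+2=2). Cumulative: 95
Frame 9: STRIKE. 10 + next two rolls (9+1) = 20. Cumulative: 115
Frame 10: SPARE. Sum of all frame-10 rolls (9+1+2) = 12. Cumulative: 127

Answer: 9 28 37 42 69 86 93 95 115 127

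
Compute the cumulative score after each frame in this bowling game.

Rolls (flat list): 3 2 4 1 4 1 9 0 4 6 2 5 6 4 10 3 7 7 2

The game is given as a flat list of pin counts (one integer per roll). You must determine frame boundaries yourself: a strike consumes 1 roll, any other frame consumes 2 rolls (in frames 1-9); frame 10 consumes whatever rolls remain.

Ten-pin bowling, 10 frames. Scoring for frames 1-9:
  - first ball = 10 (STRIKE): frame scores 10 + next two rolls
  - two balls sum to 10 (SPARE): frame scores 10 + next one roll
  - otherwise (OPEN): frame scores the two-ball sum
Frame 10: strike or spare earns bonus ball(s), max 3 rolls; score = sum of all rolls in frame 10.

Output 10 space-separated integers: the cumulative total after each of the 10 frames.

Answer: 5 10 15 24 36 43 63 83 100 109

Derivation:
Frame 1: OPEN (3+2=5). Cumulative: 5
Frame 2: OPEN (4+1=5). Cumulative: 10
Frame 3: OPEN (4+1=5). Cumulative: 15
Frame 4: OPEN (9+0=9). Cumulative: 24
Frame 5: SPARE (4+6=10). 10 + next roll (2) = 12. Cumulative: 36
Frame 6: OPEN (2+5=7). Cumulative: 43
Frame 7: SPARE (6+4=10). 10 + next roll (10) = 20. Cumulative: 63
Frame 8: STRIKE. 10 + next two rolls (3+7) = 20. Cumulative: 83
Frame 9: SPARE (3+7=10). 10 + next roll (7) = 17. Cumulative: 100
Frame 10: OPEN. Sum of all frame-10 rolls (7+2) = 9. Cumulative: 109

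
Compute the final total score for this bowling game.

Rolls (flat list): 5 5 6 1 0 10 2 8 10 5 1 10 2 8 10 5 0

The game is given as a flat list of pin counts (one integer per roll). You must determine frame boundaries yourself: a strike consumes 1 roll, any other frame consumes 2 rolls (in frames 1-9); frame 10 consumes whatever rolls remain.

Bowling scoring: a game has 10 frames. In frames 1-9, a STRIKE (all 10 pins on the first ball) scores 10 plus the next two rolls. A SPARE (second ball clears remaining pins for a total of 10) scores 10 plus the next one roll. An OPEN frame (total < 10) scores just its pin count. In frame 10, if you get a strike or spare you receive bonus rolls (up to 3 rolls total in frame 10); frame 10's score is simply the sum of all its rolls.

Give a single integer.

Frame 1: SPARE (5+5=10). 10 + next roll (6) = 16. Cumulative: 16
Frame 2: OPEN (6+1=7). Cumulative: 23
Frame 3: SPARE (0+10=10). 10 + next roll (2) = 12. Cumulative: 35
Frame 4: SPARE (2+8=10). 10 + next roll (10) = 20. Cumulative: 55
Frame 5: STRIKE. 10 + next two rolls (5+1) = 16. Cumulative: 71
Frame 6: OPEN (5+1=6). Cumulative: 77
Frame 7: STRIKE. 10 + next two rolls (2+8) = 20. Cumulative: 97
Frame 8: SPARE (2+8=10). 10 + next roll (10) = 20. Cumulative: 117
Frame 9: STRIKE. 10 + next two rolls (5+0) = 15. Cumulative: 132
Frame 10: OPEN. Sum of all frame-10 rolls (5+0) = 5. Cumulative: 137

Answer: 137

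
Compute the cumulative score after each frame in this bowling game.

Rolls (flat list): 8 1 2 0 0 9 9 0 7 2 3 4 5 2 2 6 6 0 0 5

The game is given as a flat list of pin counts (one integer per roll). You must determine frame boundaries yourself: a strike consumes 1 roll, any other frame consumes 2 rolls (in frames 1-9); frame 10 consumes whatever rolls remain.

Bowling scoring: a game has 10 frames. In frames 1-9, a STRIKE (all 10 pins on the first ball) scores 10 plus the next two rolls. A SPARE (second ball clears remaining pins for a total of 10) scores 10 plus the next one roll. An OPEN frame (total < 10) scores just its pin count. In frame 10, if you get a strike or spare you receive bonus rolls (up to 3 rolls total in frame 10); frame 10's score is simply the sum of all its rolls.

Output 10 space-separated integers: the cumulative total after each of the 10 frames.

Frame 1: OPEN (8+1=9). Cumulative: 9
Frame 2: OPEN (2+0=2). Cumulative: 11
Frame 3: OPEN (0+9=9). Cumulative: 20
Frame 4: OPEN (9+0=9). Cumulative: 29
Frame 5: OPEN (7+2=9). Cumulative: 38
Frame 6: OPEN (3+4=7). Cumulative: 45
Frame 7: OPEN (5+2=7). Cumulative: 52
Frame 8: OPEN (2+6=8). Cumulative: 60
Frame 9: OPEN (6+0=6). Cumulative: 66
Frame 10: OPEN. Sum of all frame-10 rolls (0+5) = 5. Cumulative: 71

Answer: 9 11 20 29 38 45 52 60 66 71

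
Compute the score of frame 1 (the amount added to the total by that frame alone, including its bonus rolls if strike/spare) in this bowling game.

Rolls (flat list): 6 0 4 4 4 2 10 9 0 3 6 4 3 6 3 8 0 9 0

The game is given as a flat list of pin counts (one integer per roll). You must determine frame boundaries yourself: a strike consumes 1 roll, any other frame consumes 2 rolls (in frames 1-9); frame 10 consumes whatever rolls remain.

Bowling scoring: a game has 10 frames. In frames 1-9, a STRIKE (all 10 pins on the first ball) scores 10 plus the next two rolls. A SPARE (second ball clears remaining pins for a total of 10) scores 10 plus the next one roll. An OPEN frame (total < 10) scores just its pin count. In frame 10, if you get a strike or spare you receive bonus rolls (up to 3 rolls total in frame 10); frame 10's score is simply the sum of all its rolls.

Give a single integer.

Answer: 6

Derivation:
Frame 1: OPEN (6+0=6). Cumulative: 6
Frame 2: OPEN (4+4=8). Cumulative: 14
Frame 3: OPEN (4+2=6). Cumulative: 20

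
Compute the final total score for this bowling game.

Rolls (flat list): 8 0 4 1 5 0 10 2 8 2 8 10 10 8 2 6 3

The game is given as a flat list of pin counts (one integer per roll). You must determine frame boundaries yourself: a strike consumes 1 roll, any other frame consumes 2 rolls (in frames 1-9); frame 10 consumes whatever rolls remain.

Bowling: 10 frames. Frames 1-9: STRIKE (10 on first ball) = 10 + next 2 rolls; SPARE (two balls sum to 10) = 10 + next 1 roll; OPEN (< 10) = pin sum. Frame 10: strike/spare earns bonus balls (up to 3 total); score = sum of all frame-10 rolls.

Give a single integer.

Answer: 143

Derivation:
Frame 1: OPEN (8+0=8). Cumulative: 8
Frame 2: OPEN (4+1=5). Cumulative: 13
Frame 3: OPEN (5+0=5). Cumulative: 18
Frame 4: STRIKE. 10 + next two rolls (2+8) = 20. Cumulative: 38
Frame 5: SPARE (2+8=10). 10 + next roll (2) = 12. Cumulative: 50
Frame 6: SPARE (2+8=10). 10 + next roll (10) = 20. Cumulative: 70
Frame 7: STRIKE. 10 + next two rolls (10+8) = 28. Cumulative: 98
Frame 8: STRIKE. 10 + next two rolls (8+2) = 20. Cumulative: 118
Frame 9: SPARE (8+2=10). 10 + next roll (6) = 16. Cumulative: 134
Frame 10: OPEN. Sum of all frame-10 rolls (6+3) = 9. Cumulative: 143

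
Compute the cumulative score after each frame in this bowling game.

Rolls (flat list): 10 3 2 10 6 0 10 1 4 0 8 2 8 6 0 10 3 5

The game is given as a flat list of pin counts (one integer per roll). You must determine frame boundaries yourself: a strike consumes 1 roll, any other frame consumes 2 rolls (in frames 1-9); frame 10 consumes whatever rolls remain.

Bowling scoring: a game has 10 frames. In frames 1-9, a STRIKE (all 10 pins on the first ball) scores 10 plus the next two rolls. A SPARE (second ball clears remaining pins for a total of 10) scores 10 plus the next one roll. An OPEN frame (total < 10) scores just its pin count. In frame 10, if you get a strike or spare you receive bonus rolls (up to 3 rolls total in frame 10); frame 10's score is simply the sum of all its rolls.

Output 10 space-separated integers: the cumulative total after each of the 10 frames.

Answer: 15 20 36 42 57 62 70 86 92 110

Derivation:
Frame 1: STRIKE. 10 + next two rolls (3+2) = 15. Cumulative: 15
Frame 2: OPEN (3+2=5). Cumulative: 20
Frame 3: STRIKE. 10 + next two rolls (6+0) = 16. Cumulative: 36
Frame 4: OPEN (6+0=6). Cumulative: 42
Frame 5: STRIKE. 10 + next two rolls (1+4) = 15. Cumulative: 57
Frame 6: OPEN (1+4=5). Cumulative: 62
Frame 7: OPEN (0+8=8). Cumulative: 70
Frame 8: SPARE (2+8=10). 10 + next roll (6) = 16. Cumulative: 86
Frame 9: OPEN (6+0=6). Cumulative: 92
Frame 10: STRIKE. Sum of all frame-10 rolls (10+3+5) = 18. Cumulative: 110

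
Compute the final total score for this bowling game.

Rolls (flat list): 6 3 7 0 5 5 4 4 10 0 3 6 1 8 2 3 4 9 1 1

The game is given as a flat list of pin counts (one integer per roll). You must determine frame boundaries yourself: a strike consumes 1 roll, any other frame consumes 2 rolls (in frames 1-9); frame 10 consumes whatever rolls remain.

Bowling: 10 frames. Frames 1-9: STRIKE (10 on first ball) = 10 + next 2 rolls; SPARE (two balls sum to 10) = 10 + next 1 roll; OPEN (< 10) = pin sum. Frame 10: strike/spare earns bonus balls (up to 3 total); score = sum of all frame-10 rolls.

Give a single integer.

Frame 1: OPEN (6+3=9). Cumulative: 9
Frame 2: OPEN (7+0=7). Cumulative: 16
Frame 3: SPARE (5+5=10). 10 + next roll (4) = 14. Cumulative: 30
Frame 4: OPEN (4+4=8). Cumulative: 38
Frame 5: STRIKE. 10 + next two rolls (0+3) = 13. Cumulative: 51
Frame 6: OPEN (0+3=3). Cumulative: 54
Frame 7: OPEN (6+1=7). Cumulative: 61
Frame 8: SPARE (8+2=10). 10 + next roll (3) = 13. Cumulative: 74
Frame 9: OPEN (3+4=7). Cumulative: 81
Frame 10: SPARE. Sum of all frame-10 rolls (9+1+1) = 11. Cumulative: 92

Answer: 92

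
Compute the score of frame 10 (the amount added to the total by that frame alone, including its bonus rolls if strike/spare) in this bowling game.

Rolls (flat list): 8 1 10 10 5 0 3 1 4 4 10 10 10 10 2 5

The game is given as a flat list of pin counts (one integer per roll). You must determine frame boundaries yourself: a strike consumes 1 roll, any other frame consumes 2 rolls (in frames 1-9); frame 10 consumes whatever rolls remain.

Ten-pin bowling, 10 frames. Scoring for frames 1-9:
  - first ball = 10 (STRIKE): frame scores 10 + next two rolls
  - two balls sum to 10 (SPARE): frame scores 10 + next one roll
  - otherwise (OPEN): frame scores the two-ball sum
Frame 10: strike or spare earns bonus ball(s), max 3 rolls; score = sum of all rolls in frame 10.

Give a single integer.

Frame 1: OPEN (8+1=9). Cumulative: 9
Frame 2: STRIKE. 10 + next two rolls (10+5) = 25. Cumulative: 34
Frame 3: STRIKE. 10 + next two rolls (5+0) = 15. Cumulative: 49
Frame 4: OPEN (5+0=5). Cumulative: 54
Frame 5: OPEN (3+1=4). Cumulative: 58
Frame 6: OPEN (4+4=8). Cumulative: 66
Frame 7: STRIKE. 10 + next two rolls (10+10) = 30. Cumulative: 96
Frame 8: STRIKE. 10 + next two rolls (10+10) = 30. Cumulative: 126
Frame 9: STRIKE. 10 + next two rolls (10+2) = 22. Cumulative: 148
Frame 10: STRIKE. Sum of all frame-10 rolls (10+2+5) = 17. Cumulative: 165

Answer: 17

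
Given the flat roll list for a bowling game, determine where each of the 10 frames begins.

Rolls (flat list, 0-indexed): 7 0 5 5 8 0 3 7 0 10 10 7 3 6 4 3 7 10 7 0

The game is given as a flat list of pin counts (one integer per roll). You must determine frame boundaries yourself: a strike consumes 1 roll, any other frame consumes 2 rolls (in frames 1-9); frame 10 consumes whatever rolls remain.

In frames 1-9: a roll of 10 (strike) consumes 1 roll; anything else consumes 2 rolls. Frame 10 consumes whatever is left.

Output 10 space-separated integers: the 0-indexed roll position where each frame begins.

Answer: 0 2 4 6 8 10 11 13 15 17

Derivation:
Frame 1 starts at roll index 0: rolls=7,0 (sum=7), consumes 2 rolls
Frame 2 starts at roll index 2: rolls=5,5 (sum=10), consumes 2 rolls
Frame 3 starts at roll index 4: rolls=8,0 (sum=8), consumes 2 rolls
Frame 4 starts at roll index 6: rolls=3,7 (sum=10), consumes 2 rolls
Frame 5 starts at roll index 8: rolls=0,10 (sum=10), consumes 2 rolls
Frame 6 starts at roll index 10: roll=10 (strike), consumes 1 roll
Frame 7 starts at roll index 11: rolls=7,3 (sum=10), consumes 2 rolls
Frame 8 starts at roll index 13: rolls=6,4 (sum=10), consumes 2 rolls
Frame 9 starts at roll index 15: rolls=3,7 (sum=10), consumes 2 rolls
Frame 10 starts at roll index 17: 3 remaining rolls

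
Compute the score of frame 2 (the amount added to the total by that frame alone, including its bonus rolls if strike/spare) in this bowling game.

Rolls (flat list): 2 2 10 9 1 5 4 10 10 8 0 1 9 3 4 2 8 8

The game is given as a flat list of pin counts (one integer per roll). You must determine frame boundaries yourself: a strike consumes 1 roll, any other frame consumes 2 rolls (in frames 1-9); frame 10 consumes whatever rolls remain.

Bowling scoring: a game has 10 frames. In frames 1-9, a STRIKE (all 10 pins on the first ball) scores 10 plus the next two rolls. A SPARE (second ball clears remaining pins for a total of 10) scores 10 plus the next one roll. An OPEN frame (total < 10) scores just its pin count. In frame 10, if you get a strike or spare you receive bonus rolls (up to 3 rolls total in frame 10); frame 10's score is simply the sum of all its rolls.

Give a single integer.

Frame 1: OPEN (2+2=4). Cumulative: 4
Frame 2: STRIKE. 10 + next two rolls (9+1) = 20. Cumulative: 24
Frame 3: SPARE (9+1=10). 10 + next roll (5) = 15. Cumulative: 39
Frame 4: OPEN (5+4=9). Cumulative: 48

Answer: 20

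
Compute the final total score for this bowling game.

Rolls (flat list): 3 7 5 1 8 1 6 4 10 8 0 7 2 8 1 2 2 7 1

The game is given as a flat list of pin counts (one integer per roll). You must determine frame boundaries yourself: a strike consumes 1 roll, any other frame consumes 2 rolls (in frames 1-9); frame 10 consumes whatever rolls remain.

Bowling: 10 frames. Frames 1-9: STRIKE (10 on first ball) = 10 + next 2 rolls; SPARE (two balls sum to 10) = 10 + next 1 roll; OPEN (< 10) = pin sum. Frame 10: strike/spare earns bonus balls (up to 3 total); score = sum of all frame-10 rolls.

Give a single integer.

Answer: 106

Derivation:
Frame 1: SPARE (3+7=10). 10 + next roll (5) = 15. Cumulative: 15
Frame 2: OPEN (5+1=6). Cumulative: 21
Frame 3: OPEN (8+1=9). Cumulative: 30
Frame 4: SPARE (6+4=10). 10 + next roll (10) = 20. Cumulative: 50
Frame 5: STRIKE. 10 + next two rolls (8+0) = 18. Cumulative: 68
Frame 6: OPEN (8+0=8). Cumulative: 76
Frame 7: OPEN (7+2=9). Cumulative: 85
Frame 8: OPEN (8+1=9). Cumulative: 94
Frame 9: OPEN (2+2=4). Cumulative: 98
Frame 10: OPEN. Sum of all frame-10 rolls (7+1) = 8. Cumulative: 106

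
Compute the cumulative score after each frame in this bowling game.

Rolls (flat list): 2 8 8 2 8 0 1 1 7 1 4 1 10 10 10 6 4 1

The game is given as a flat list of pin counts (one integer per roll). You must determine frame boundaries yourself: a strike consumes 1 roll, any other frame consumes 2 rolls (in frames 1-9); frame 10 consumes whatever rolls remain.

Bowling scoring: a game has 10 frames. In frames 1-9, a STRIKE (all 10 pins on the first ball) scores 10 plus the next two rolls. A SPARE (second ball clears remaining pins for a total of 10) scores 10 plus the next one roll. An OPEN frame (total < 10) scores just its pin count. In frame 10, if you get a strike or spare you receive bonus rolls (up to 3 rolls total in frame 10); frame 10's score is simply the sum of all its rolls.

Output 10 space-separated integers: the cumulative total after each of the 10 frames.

Frame 1: SPARE (2+8=10). 10 + next roll (8) = 18. Cumulative: 18
Frame 2: SPARE (8+2=10). 10 + next roll (8) = 18. Cumulative: 36
Frame 3: OPEN (8+0=8). Cumulative: 44
Frame 4: OPEN (1+1=2). Cumulative: 46
Frame 5: OPEN (7+1=8). Cumulative: 54
Frame 6: OPEN (4+1=5). Cumulative: 59
Frame 7: STRIKE. 10 + next two rolls (10+10) = 30. Cumulative: 89
Frame 8: STRIKE. 10 + next two rolls (10+6) = 26. Cumulative: 115
Frame 9: STRIKE. 10 + next two rolls (6+4) = 20. Cumulative: 135
Frame 10: SPARE. Sum of all frame-10 rolls (6+4+1) = 11. Cumulative: 146

Answer: 18 36 44 46 54 59 89 115 135 146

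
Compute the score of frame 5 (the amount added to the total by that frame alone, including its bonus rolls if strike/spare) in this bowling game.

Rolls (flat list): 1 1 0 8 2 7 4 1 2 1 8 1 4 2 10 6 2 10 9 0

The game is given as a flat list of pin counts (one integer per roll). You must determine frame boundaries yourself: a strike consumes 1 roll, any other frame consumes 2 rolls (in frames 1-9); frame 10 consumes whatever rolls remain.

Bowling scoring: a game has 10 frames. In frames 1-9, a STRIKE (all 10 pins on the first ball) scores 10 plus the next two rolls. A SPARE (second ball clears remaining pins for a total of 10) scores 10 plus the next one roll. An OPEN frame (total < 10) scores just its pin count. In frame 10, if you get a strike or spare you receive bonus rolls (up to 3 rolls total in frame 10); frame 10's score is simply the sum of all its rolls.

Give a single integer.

Frame 1: OPEN (1+1=2). Cumulative: 2
Frame 2: OPEN (0+8=8). Cumulative: 10
Frame 3: OPEN (2+7=9). Cumulative: 19
Frame 4: OPEN (4+1=5). Cumulative: 24
Frame 5: OPEN (2+1=3). Cumulative: 27
Frame 6: OPEN (8+1=9). Cumulative: 36
Frame 7: OPEN (4+2=6). Cumulative: 42

Answer: 3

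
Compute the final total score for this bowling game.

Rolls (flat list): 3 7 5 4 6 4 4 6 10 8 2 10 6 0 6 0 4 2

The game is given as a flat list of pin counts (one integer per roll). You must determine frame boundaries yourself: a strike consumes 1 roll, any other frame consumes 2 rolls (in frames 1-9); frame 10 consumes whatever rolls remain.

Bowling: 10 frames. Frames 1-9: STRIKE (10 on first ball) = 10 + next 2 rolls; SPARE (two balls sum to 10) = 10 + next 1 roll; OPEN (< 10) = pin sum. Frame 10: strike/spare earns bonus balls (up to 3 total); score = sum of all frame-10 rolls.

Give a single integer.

Frame 1: SPARE (3+7=10). 10 + next roll (5) = 15. Cumulative: 15
Frame 2: OPEN (5+4=9). Cumulative: 24
Frame 3: SPARE (6+4=10). 10 + next roll (4) = 14. Cumulative: 38
Frame 4: SPARE (4+6=10). 10 + next roll (10) = 20. Cumulative: 58
Frame 5: STRIKE. 10 + next two rolls (8+2) = 20. Cumulative: 78
Frame 6: SPARE (8+2=10). 10 + next roll (10) = 20. Cumulative: 98
Frame 7: STRIKE. 10 + next two rolls (6+0) = 16. Cumulative: 114
Frame 8: OPEN (6+0=6). Cumulative: 120
Frame 9: OPEN (6+0=6). Cumulative: 126
Frame 10: OPEN. Sum of all frame-10 rolls (4+2) = 6. Cumulative: 132

Answer: 132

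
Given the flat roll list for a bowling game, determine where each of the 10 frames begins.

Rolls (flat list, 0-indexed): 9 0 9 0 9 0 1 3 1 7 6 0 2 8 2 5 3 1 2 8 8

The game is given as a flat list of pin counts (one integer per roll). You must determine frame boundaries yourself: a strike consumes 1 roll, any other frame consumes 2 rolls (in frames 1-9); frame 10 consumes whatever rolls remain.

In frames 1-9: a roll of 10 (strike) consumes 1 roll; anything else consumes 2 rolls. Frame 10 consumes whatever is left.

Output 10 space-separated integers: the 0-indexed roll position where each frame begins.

Frame 1 starts at roll index 0: rolls=9,0 (sum=9), consumes 2 rolls
Frame 2 starts at roll index 2: rolls=9,0 (sum=9), consumes 2 rolls
Frame 3 starts at roll index 4: rolls=9,0 (sum=9), consumes 2 rolls
Frame 4 starts at roll index 6: rolls=1,3 (sum=4), consumes 2 rolls
Frame 5 starts at roll index 8: rolls=1,7 (sum=8), consumes 2 rolls
Frame 6 starts at roll index 10: rolls=6,0 (sum=6), consumes 2 rolls
Frame 7 starts at roll index 12: rolls=2,8 (sum=10), consumes 2 rolls
Frame 8 starts at roll index 14: rolls=2,5 (sum=7), consumes 2 rolls
Frame 9 starts at roll index 16: rolls=3,1 (sum=4), consumes 2 rolls
Frame 10 starts at roll index 18: 3 remaining rolls

Answer: 0 2 4 6 8 10 12 14 16 18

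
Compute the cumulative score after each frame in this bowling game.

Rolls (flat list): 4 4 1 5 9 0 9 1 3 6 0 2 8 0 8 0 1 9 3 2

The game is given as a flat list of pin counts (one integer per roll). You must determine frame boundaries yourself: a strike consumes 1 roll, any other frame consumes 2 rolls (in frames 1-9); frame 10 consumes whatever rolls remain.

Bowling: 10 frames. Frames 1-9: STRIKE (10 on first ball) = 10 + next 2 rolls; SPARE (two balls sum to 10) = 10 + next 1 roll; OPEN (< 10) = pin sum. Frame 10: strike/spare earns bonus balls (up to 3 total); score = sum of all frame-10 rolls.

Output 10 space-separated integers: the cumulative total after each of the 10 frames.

Frame 1: OPEN (4+4=8). Cumulative: 8
Frame 2: OPEN (1+5=6). Cumulative: 14
Frame 3: OPEN (9+0=9). Cumulative: 23
Frame 4: SPARE (9+1=10). 10 + next roll (3) = 13. Cumulative: 36
Frame 5: OPEN (3+6=9). Cumulative: 45
Frame 6: OPEN (0+2=2). Cumulative: 47
Frame 7: OPEN (8+0=8). Cumulative: 55
Frame 8: OPEN (8+0=8). Cumulative: 63
Frame 9: SPARE (1+9=10). 10 + next roll (3) = 13. Cumulative: 76
Frame 10: OPEN. Sum of all frame-10 rolls (3+2) = 5. Cumulative: 81

Answer: 8 14 23 36 45 47 55 63 76 81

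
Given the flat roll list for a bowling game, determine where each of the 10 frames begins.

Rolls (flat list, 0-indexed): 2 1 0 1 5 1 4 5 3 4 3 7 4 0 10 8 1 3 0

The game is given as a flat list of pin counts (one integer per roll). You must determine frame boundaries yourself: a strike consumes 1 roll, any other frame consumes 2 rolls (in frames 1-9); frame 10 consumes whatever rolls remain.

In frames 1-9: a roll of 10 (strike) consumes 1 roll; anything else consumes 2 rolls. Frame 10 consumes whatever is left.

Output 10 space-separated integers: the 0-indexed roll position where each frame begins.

Frame 1 starts at roll index 0: rolls=2,1 (sum=3), consumes 2 rolls
Frame 2 starts at roll index 2: rolls=0,1 (sum=1), consumes 2 rolls
Frame 3 starts at roll index 4: rolls=5,1 (sum=6), consumes 2 rolls
Frame 4 starts at roll index 6: rolls=4,5 (sum=9), consumes 2 rolls
Frame 5 starts at roll index 8: rolls=3,4 (sum=7), consumes 2 rolls
Frame 6 starts at roll index 10: rolls=3,7 (sum=10), consumes 2 rolls
Frame 7 starts at roll index 12: rolls=4,0 (sum=4), consumes 2 rolls
Frame 8 starts at roll index 14: roll=10 (strike), consumes 1 roll
Frame 9 starts at roll index 15: rolls=8,1 (sum=9), consumes 2 rolls
Frame 10 starts at roll index 17: 2 remaining rolls

Answer: 0 2 4 6 8 10 12 14 15 17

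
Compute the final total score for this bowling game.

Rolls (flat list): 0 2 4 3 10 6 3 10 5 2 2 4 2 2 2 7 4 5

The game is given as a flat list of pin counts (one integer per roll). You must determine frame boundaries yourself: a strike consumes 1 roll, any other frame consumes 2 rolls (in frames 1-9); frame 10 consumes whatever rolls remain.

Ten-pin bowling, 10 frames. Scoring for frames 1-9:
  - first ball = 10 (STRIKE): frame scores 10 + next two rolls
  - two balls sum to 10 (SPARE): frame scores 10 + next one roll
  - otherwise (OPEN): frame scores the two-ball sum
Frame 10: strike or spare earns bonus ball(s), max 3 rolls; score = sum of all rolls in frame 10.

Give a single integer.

Answer: 89

Derivation:
Frame 1: OPEN (0+2=2). Cumulative: 2
Frame 2: OPEN (4+3=7). Cumulative: 9
Frame 3: STRIKE. 10 + next two rolls (6+3) = 19. Cumulative: 28
Frame 4: OPEN (6+3=9). Cumulative: 37
Frame 5: STRIKE. 10 + next two rolls (5+2) = 17. Cumulative: 54
Frame 6: OPEN (5+2=7). Cumulative: 61
Frame 7: OPEN (2+4=6). Cumulative: 67
Frame 8: OPEN (2+2=4). Cumulative: 71
Frame 9: OPEN (2+7=9). Cumulative: 80
Frame 10: OPEN. Sum of all frame-10 rolls (4+5) = 9. Cumulative: 89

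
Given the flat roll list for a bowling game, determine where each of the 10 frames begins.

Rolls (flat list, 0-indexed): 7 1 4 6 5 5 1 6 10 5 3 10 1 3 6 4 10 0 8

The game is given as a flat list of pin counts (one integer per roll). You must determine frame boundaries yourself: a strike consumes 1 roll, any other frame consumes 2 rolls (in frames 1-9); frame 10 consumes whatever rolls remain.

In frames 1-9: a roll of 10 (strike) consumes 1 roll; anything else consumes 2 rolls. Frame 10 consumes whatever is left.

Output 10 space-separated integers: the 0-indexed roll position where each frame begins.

Answer: 0 2 4 6 8 9 11 12 14 16

Derivation:
Frame 1 starts at roll index 0: rolls=7,1 (sum=8), consumes 2 rolls
Frame 2 starts at roll index 2: rolls=4,6 (sum=10), consumes 2 rolls
Frame 3 starts at roll index 4: rolls=5,5 (sum=10), consumes 2 rolls
Frame 4 starts at roll index 6: rolls=1,6 (sum=7), consumes 2 rolls
Frame 5 starts at roll index 8: roll=10 (strike), consumes 1 roll
Frame 6 starts at roll index 9: rolls=5,3 (sum=8), consumes 2 rolls
Frame 7 starts at roll index 11: roll=10 (strike), consumes 1 roll
Frame 8 starts at roll index 12: rolls=1,3 (sum=4), consumes 2 rolls
Frame 9 starts at roll index 14: rolls=6,4 (sum=10), consumes 2 rolls
Frame 10 starts at roll index 16: 3 remaining rolls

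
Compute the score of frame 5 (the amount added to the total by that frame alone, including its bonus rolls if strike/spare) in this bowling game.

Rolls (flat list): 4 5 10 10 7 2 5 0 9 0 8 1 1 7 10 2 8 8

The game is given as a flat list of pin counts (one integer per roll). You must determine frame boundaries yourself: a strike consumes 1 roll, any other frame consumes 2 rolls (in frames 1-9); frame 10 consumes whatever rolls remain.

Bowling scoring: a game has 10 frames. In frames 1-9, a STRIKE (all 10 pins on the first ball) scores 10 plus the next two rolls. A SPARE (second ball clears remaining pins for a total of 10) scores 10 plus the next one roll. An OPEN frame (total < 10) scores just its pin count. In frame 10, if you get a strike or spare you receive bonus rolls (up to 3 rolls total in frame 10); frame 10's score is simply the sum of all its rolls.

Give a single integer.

Answer: 5

Derivation:
Frame 1: OPEN (4+5=9). Cumulative: 9
Frame 2: STRIKE. 10 + next two rolls (10+7) = 27. Cumulative: 36
Frame 3: STRIKE. 10 + next two rolls (7+2) = 19. Cumulative: 55
Frame 4: OPEN (7+2=9). Cumulative: 64
Frame 5: OPEN (5+0=5). Cumulative: 69
Frame 6: OPEN (9+0=9). Cumulative: 78
Frame 7: OPEN (8+1=9). Cumulative: 87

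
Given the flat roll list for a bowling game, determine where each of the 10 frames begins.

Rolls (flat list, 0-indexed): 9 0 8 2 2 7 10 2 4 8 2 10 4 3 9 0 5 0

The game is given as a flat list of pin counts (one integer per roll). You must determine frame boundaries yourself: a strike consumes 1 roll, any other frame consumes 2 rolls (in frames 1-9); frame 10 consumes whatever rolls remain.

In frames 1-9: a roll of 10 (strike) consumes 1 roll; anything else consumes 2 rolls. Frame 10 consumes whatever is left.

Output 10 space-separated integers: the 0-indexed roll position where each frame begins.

Frame 1 starts at roll index 0: rolls=9,0 (sum=9), consumes 2 rolls
Frame 2 starts at roll index 2: rolls=8,2 (sum=10), consumes 2 rolls
Frame 3 starts at roll index 4: rolls=2,7 (sum=9), consumes 2 rolls
Frame 4 starts at roll index 6: roll=10 (strike), consumes 1 roll
Frame 5 starts at roll index 7: rolls=2,4 (sum=6), consumes 2 rolls
Frame 6 starts at roll index 9: rolls=8,2 (sum=10), consumes 2 rolls
Frame 7 starts at roll index 11: roll=10 (strike), consumes 1 roll
Frame 8 starts at roll index 12: rolls=4,3 (sum=7), consumes 2 rolls
Frame 9 starts at roll index 14: rolls=9,0 (sum=9), consumes 2 rolls
Frame 10 starts at roll index 16: 2 remaining rolls

Answer: 0 2 4 6 7 9 11 12 14 16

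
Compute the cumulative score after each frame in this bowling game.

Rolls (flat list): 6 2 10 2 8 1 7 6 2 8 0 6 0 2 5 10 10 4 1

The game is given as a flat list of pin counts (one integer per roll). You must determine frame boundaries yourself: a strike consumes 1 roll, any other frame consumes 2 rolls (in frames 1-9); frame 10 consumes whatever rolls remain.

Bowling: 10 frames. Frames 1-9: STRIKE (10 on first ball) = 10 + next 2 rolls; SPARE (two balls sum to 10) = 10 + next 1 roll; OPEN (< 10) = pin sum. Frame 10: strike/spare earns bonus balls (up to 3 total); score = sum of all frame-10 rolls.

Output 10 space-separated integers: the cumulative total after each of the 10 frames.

Answer: 8 28 39 47 55 63 69 76 100 115

Derivation:
Frame 1: OPEN (6+2=8). Cumulative: 8
Frame 2: STRIKE. 10 + next two rolls (2+8) = 20. Cumulative: 28
Frame 3: SPARE (2+8=10). 10 + next roll (1) = 11. Cumulative: 39
Frame 4: OPEN (1+7=8). Cumulative: 47
Frame 5: OPEN (6+2=8). Cumulative: 55
Frame 6: OPEN (8+0=8). Cumulative: 63
Frame 7: OPEN (6+0=6). Cumulative: 69
Frame 8: OPEN (2+5=7). Cumulative: 76
Frame 9: STRIKE. 10 + next two rolls (10+4) = 24. Cumulative: 100
Frame 10: STRIKE. Sum of all frame-10 rolls (10+4+1) = 15. Cumulative: 115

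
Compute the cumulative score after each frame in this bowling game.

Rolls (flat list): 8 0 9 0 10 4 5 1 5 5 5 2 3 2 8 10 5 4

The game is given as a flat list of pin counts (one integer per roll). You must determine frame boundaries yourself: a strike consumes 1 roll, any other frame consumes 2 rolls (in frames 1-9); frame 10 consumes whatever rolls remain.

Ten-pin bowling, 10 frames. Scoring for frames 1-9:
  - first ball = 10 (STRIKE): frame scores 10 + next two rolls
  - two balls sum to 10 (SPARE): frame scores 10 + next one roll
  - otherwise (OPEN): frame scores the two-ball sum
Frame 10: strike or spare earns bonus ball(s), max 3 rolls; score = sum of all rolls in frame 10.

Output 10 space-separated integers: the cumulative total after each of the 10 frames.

Frame 1: OPEN (8+0=8). Cumulative: 8
Frame 2: OPEN (9+0=9). Cumulative: 17
Frame 3: STRIKE. 10 + next two rolls (4+5) = 19. Cumulative: 36
Frame 4: OPEN (4+5=9). Cumulative: 45
Frame 5: OPEN (1+5=6). Cumulative: 51
Frame 6: SPARE (5+5=10). 10 + next roll (2) = 12. Cumulative: 63
Frame 7: OPEN (2+3=5). Cumulative: 68
Frame 8: SPARE (2+8=10). 10 + next roll (10) = 20. Cumulative: 88
Frame 9: STRIKE. 10 + next two rolls (5+4) = 19. Cumulative: 107
Frame 10: OPEN. Sum of all frame-10 rolls (5+4) = 9. Cumulative: 116

Answer: 8 17 36 45 51 63 68 88 107 116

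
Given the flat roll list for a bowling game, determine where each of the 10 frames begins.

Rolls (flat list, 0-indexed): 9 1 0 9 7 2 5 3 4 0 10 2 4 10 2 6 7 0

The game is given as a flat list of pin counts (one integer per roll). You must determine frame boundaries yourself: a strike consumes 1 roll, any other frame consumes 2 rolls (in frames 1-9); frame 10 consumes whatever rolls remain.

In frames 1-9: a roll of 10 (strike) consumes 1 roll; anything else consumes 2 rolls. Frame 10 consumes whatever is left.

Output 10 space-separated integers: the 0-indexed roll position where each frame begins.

Answer: 0 2 4 6 8 10 11 13 14 16

Derivation:
Frame 1 starts at roll index 0: rolls=9,1 (sum=10), consumes 2 rolls
Frame 2 starts at roll index 2: rolls=0,9 (sum=9), consumes 2 rolls
Frame 3 starts at roll index 4: rolls=7,2 (sum=9), consumes 2 rolls
Frame 4 starts at roll index 6: rolls=5,3 (sum=8), consumes 2 rolls
Frame 5 starts at roll index 8: rolls=4,0 (sum=4), consumes 2 rolls
Frame 6 starts at roll index 10: roll=10 (strike), consumes 1 roll
Frame 7 starts at roll index 11: rolls=2,4 (sum=6), consumes 2 rolls
Frame 8 starts at roll index 13: roll=10 (strike), consumes 1 roll
Frame 9 starts at roll index 14: rolls=2,6 (sum=8), consumes 2 rolls
Frame 10 starts at roll index 16: 2 remaining rolls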